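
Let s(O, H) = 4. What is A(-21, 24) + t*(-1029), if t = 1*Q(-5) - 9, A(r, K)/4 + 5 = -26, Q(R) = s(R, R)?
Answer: 5021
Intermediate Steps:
Q(R) = 4
A(r, K) = -124 (A(r, K) = -20 + 4*(-26) = -20 - 104 = -124)
t = -5 (t = 1*4 - 9 = 4 - 9 = -5)
A(-21, 24) + t*(-1029) = -124 - 5*(-1029) = -124 + 5145 = 5021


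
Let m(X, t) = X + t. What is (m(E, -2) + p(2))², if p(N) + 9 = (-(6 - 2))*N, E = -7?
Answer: 676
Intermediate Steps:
p(N) = -9 - 4*N (p(N) = -9 + (-(6 - 2))*N = -9 + (-1*4)*N = -9 - 4*N)
(m(E, -2) + p(2))² = ((-7 - 2) + (-9 - 4*2))² = (-9 + (-9 - 8))² = (-9 - 17)² = (-26)² = 676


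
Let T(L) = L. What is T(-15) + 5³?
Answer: 110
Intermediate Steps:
T(-15) + 5³ = -15 + 5³ = -15 + 125 = 110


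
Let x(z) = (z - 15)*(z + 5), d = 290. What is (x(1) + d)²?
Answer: 42436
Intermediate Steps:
x(z) = (-15 + z)*(5 + z)
(x(1) + d)² = ((-75 + 1² - 10*1) + 290)² = ((-75 + 1 - 10) + 290)² = (-84 + 290)² = 206² = 42436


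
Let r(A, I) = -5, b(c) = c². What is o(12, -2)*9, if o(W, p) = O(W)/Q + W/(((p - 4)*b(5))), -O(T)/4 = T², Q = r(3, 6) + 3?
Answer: 64782/25 ≈ 2591.3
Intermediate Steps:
Q = -2 (Q = -5 + 3 = -2)
O(T) = -4*T²
o(W, p) = 2*W² + W/(-100 + 25*p) (o(W, p) = -4*W²/(-2) + W/(((p - 4)*5²)) = -4*W²*(-½) + W/(((-4 + p)*25)) = 2*W² + W/(-100 + 25*p))
o(12, -2)*9 = ((1/25)*12*(1 - 200*12 + 50*12*(-2))/(-4 - 2))*9 = ((1/25)*12*(1 - 2400 - 1200)/(-6))*9 = ((1/25)*12*(-⅙)*(-3599))*9 = (7198/25)*9 = 64782/25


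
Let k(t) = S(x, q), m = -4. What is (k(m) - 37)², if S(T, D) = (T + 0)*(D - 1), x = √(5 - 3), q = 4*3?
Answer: 1611 - 814*√2 ≈ 459.83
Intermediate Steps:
q = 12
x = √2 ≈ 1.4142
S(T, D) = T*(-1 + D)
k(t) = 11*√2 (k(t) = √2*(-1 + 12) = √2*11 = 11*√2)
(k(m) - 37)² = (11*√2 - 37)² = (-37 + 11*√2)²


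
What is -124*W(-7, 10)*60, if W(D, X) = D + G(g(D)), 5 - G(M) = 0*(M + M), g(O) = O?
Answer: 14880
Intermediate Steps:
G(M) = 5 (G(M) = 5 - 0*(M + M) = 5 - 0*2*M = 5 - 1*0 = 5 + 0 = 5)
W(D, X) = 5 + D (W(D, X) = D + 5 = 5 + D)
-124*W(-7, 10)*60 = -124*(5 - 7)*60 = -124*(-2)*60 = 248*60 = 14880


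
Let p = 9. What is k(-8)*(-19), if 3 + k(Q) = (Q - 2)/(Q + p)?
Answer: 247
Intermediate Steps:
k(Q) = -3 + (-2 + Q)/(9 + Q) (k(Q) = -3 + (Q - 2)/(Q + 9) = -3 + (-2 + Q)/(9 + Q))
k(-8)*(-19) = ((-29 - 2*(-8))/(9 - 8))*(-19) = ((-29 + 16)/1)*(-19) = (1*(-13))*(-19) = -13*(-19) = 247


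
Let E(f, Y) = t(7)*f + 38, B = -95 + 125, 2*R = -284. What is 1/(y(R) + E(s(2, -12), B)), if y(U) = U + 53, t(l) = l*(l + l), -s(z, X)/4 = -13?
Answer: 1/5045 ≈ 0.00019822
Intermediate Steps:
R = -142 (R = (½)*(-284) = -142)
s(z, X) = 52 (s(z, X) = -4*(-13) = 52)
t(l) = 2*l² (t(l) = l*(2*l) = 2*l²)
y(U) = 53 + U
B = 30
E(f, Y) = 38 + 98*f (E(f, Y) = (2*7²)*f + 38 = (2*49)*f + 38 = 98*f + 38 = 38 + 98*f)
1/(y(R) + E(s(2, -12), B)) = 1/((53 - 142) + (38 + 98*52)) = 1/(-89 + (38 + 5096)) = 1/(-89 + 5134) = 1/5045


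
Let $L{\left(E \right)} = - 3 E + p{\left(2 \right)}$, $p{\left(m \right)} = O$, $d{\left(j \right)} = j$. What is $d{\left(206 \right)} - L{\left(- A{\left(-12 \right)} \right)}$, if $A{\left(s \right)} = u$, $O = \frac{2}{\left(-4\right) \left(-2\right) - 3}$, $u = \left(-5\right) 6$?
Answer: $\frac{1478}{5} \approx 295.6$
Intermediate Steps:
$u = -30$
$O = \frac{2}{5}$ ($O = \frac{2}{8 - 3} = \frac{2}{5} \approx 0.4$)
$A{\left(s \right)} = -30$
$p{\left(m \right)} = \frac{2}{5}$
$L{\left(E \right)} = \frac{2}{5} - 3 E$ ($L{\left(E \right)} = - 3 E + \frac{2}{5} = \frac{2}{5} - 3 E$)
$d{\left(206 \right)} - L{\left(- A{\left(-12 \right)} \right)} = 206 - \left(\frac{2}{5} - 3 \left(\left(-1\right) \left(-30\right)\right)\right) = 206 - \left(\frac{2}{5} - 90\right) = 206 - - \frac{448}{5} = 206 + \frac{448}{5} = \frac{1478}{5}$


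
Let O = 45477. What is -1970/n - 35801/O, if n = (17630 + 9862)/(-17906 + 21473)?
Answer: -1842245203/7185366 ≈ -256.39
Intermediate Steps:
n = 316/41 (n = 27492/3567 = 27492*(1/3567) = 316/41 ≈ 7.7073)
-1970/n - 35801/O = -1970/316/41 - 35801/45477 = -1970*41/316 - 35801*1/45477 = -40385/158 - 35801/45477 = -1842245203/7185366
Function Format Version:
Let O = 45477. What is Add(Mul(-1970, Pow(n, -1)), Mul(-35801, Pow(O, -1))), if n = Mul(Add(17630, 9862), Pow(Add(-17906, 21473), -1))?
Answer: Rational(-1842245203, 7185366) ≈ -256.39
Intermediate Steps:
n = Rational(316, 41) (n = Mul(27492, Pow(3567, -1)) = Mul(27492, Rational(1, 3567)) = Rational(316, 41) ≈ 7.7073)
Add(Mul(-1970, Pow(n, -1)), Mul(-35801, Pow(O, -1))) = Add(Mul(-1970, Pow(Rational(316, 41), -1)), Mul(-35801, Pow(45477, -1))) = Add(Mul(-1970, Rational(41, 316)), Mul(-35801, Rational(1, 45477))) = Add(Rational(-40385, 158), Rational(-35801, 45477)) = Rational(-1842245203, 7185366)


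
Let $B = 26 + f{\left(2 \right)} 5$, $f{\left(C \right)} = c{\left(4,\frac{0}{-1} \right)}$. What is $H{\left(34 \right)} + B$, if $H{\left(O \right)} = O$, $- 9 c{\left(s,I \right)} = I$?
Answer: $60$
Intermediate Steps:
$c{\left(s,I \right)} = - \frac{I}{9}$
$f{\left(C \right)} = 0$ ($f{\left(C \right)} = - \frac{0 \frac{1}{-1}}{9} = - \frac{0 \left(-1\right)}{9} = \left(- \frac{1}{9}\right) 0 = 0$)
$B = 26$ ($B = 26 + 0 \cdot 5 = 26 + 0 = 26$)
$H{\left(34 \right)} + B = 34 + 26 = 60$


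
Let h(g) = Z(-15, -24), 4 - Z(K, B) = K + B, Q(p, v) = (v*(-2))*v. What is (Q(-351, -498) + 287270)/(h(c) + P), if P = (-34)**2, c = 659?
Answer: -208738/1199 ≈ -174.09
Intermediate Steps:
Q(p, v) = -2*v**2 (Q(p, v) = (-2*v)*v = -2*v**2)
Z(K, B) = 4 - B - K (Z(K, B) = 4 - (K + B) = 4 - (B + K) = 4 + (-B - K) = 4 - B - K)
h(g) = 43 (h(g) = 4 - 1*(-24) - 1*(-15) = 4 + 24 + 15 = 43)
P = 1156
(Q(-351, -498) + 287270)/(h(c) + P) = (-2*(-498)**2 + 287270)/(43 + 1156) = (-2*248004 + 287270)/1199 = (-496008 + 287270)*(1/1199) = -208738*1/1199 = -208738/1199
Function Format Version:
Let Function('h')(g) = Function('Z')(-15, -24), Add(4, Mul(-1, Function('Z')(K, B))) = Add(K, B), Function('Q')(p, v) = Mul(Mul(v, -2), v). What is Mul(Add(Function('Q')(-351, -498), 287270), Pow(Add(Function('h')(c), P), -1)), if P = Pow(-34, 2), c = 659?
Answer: Rational(-208738, 1199) ≈ -174.09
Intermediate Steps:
Function('Q')(p, v) = Mul(-2, Pow(v, 2)) (Function('Q')(p, v) = Mul(Mul(-2, v), v) = Mul(-2, Pow(v, 2)))
Function('Z')(K, B) = Add(4, Mul(-1, B), Mul(-1, K)) (Function('Z')(K, B) = Add(4, Mul(-1, Add(K, B))) = Add(4, Mul(-1, Add(B, K))) = Add(4, Add(Mul(-1, B), Mul(-1, K))) = Add(4, Mul(-1, B), Mul(-1, K)))
Function('h')(g) = 43 (Function('h')(g) = Add(4, Mul(-1, -24), Mul(-1, -15)) = Add(4, 24, 15) = 43)
P = 1156
Mul(Add(Function('Q')(-351, -498), 287270), Pow(Add(Function('h')(c), P), -1)) = Mul(Add(Mul(-2, Pow(-498, 2)), 287270), Pow(Add(43, 1156), -1)) = Mul(Add(Mul(-2, 248004), 287270), Pow(1199, -1)) = Mul(Add(-496008, 287270), Rational(1, 1199)) = Mul(-208738, Rational(1, 1199)) = Rational(-208738, 1199)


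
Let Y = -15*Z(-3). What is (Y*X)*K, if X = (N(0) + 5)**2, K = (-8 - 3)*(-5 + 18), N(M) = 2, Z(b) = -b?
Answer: 315315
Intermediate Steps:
Y = -45 (Y = -(-15)*(-3) = -15*3 = -45)
K = -143 (K = -11*13 = -143)
X = 49 (X = (2 + 5)**2 = 7**2 = 49)
(Y*X)*K = -45*49*(-143) = -2205*(-143) = 315315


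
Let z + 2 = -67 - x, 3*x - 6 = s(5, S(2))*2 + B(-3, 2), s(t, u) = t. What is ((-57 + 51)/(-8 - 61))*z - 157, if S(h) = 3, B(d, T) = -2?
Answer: -11275/69 ≈ -163.41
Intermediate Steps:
x = 14/3 (x = 2 + (5*2 - 2)/3 = 2 + (10 - 2)/3 = 2 + (⅓)*8 = 2 + 8/3 = 14/3 ≈ 4.6667)
z = -221/3 (z = -2 + (-67 - 1*14/3) = -2 + (-67 - 14/3) = -2 - 215/3 = -221/3 ≈ -73.667)
((-57 + 51)/(-8 - 61))*z - 157 = ((-57 + 51)/(-8 - 61))*(-221/3) - 157 = -6/(-69)*(-221/3) - 157 = -6*(-1/69)*(-221/3) - 157 = (2/23)*(-221/3) - 157 = -442/69 - 157 = -11275/69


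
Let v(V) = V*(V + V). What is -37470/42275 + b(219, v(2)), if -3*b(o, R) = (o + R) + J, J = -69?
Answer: -1358372/25365 ≈ -53.553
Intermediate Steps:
v(V) = 2*V² (v(V) = V*(2*V) = 2*V²)
b(o, R) = 23 - R/3 - o/3 (b(o, R) = -((o + R) - 69)/3 = -((R + o) - 69)/3 = -(-69 + R + o)/3 = 23 - R/3 - o/3)
-37470/42275 + b(219, v(2)) = -37470/42275 + (23 - 2*2²/3 - ⅓*219) = -37470*1/42275 + (23 - 2*4/3 - 73) = -7494/8455 + (23 - ⅓*8 - 73) = -7494/8455 + (23 - 8/3 - 73) = -7494/8455 - 158/3 = -1358372/25365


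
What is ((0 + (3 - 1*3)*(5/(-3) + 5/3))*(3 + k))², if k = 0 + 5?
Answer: 0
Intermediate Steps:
k = 5
((0 + (3 - 1*3)*(5/(-3) + 5/3))*(3 + k))² = ((0 + (3 - 1*3)*(5/(-3) + 5/3))*(3 + 5))² = ((0 + (3 - 3)*(5*(-⅓) + 5*(⅓)))*8)² = ((0 + 0*(-5/3 + 5/3))*8)² = ((0 + 0*0)*8)² = ((0 + 0)*8)² = (0*8)² = 0² = 0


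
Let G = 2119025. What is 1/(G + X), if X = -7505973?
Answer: -1/5386948 ≈ -1.8563e-7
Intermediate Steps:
1/(G + X) = 1/(2119025 - 7505973) = 1/(-5386948) = -1/5386948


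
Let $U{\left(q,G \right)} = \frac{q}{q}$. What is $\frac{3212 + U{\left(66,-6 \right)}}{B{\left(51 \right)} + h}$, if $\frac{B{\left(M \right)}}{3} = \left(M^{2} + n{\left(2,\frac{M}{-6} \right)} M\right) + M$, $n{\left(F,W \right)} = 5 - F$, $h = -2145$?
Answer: $\frac{1071}{2090} \approx 0.51244$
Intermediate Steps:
$U{\left(q,G \right)} = 1$
$B{\left(M \right)} = 3 M^{2} + 12 M$ ($B{\left(M \right)} = 3 \left(\left(M^{2} + \left(5 - 2\right) M\right) + M\right) = 3 \left(\left(M^{2} + 3 M\right) + M\right) = 3 \left(M^{2} + 4 M\right) = 3 M^{2} + 12 M$)
$\frac{3212 + U{\left(66,-6 \right)}}{B{\left(51 \right)} + h} = \frac{3212 + 1}{3 \cdot 51 \left(4 + 51\right) - 2145} = \frac{3213}{3 \cdot 51 \cdot 55 - 2145} = \frac{3213}{8415 - 2145} = \frac{3213}{6270} = 3213 \cdot \frac{1}{6270} = \frac{1071}{2090}$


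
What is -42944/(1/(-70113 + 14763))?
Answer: 2376950400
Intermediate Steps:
-42944/(1/(-70113 + 14763)) = -42944/(1/(-55350)) = -42944/(-1/55350) = -42944*(-55350) = 2376950400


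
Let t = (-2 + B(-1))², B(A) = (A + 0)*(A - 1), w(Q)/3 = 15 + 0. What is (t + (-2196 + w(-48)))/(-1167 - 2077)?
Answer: 2151/3244 ≈ 0.66307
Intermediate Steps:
w(Q) = 45 (w(Q) = 3*(15 + 0) = 3*15 = 45)
B(A) = A*(-1 + A)
t = 0 (t = (-2 - (-1 - 1))² = (-2 - 1*(-2))² = (-2 + 2)² = 0² = 0)
(t + (-2196 + w(-48)))/(-1167 - 2077) = (0 + (-2196 + 45))/(-1167 - 2077) = (0 - 2151)/(-3244) = -2151*(-1/3244) = 2151/3244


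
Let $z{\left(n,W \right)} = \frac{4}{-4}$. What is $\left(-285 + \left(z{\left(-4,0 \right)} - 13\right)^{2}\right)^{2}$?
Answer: $7921$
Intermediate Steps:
$z{\left(n,W \right)} = -1$ ($z{\left(n,W \right)} = 4 \left(- \frac{1}{4}\right) = -1$)
$\left(-285 + \left(z{\left(-4,0 \right)} - 13\right)^{2}\right)^{2} = \left(-285 + \left(-1 - 13\right)^{2}\right)^{2} = \left(-285 + \left(-14\right)^{2}\right)^{2} = \left(-285 + 196\right)^{2} = \left(-89\right)^{2} = 7921$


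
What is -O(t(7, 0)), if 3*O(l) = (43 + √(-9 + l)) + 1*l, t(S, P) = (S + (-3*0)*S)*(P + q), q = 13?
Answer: -134/3 - √82/3 ≈ -47.685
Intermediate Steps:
t(S, P) = S*(13 + P) (t(S, P) = (S + (-3*0)*S)*(P + 13) = (S + 0*S)*(13 + P) = (S + 0)*(13 + P) = S*(13 + P))
O(l) = 43/3 + l/3 + √(-9 + l)/3 (O(l) = ((43 + √(-9 + l)) + 1*l)/3 = ((43 + √(-9 + l)) + l)/3 = (43 + l + √(-9 + l))/3 = 43/3 + l/3 + √(-9 + l)/3)
-O(t(7, 0)) = -(43/3 + (7*(13 + 0))/3 + √(-9 + 7*(13 + 0))/3) = -(43/3 + (7*13)/3 + √(-9 + 7*13)/3) = -(43/3 + (⅓)*91 + √(-9 + 91)/3) = -(43/3 + 91/3 + √82/3) = -(134/3 + √82/3) = -134/3 - √82/3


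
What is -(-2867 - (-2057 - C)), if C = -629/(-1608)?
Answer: 1301851/1608 ≈ 809.61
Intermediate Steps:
C = 629/1608 (C = -629*(-1/1608) = 629/1608 ≈ 0.39117)
-(-2867 - (-2057 - C)) = -(-2867 - (-2057 - 1*629/1608)) = -(-2867 - (-2057 - 629/1608)) = -(-2867 - 1*(-3308285/1608)) = -(-2867 + 3308285/1608) = -1*(-1301851/1608) = 1301851/1608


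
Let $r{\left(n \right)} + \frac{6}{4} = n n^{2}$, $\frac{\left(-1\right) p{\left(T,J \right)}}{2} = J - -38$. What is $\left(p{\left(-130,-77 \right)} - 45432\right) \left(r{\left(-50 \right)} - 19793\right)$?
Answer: $6567009753$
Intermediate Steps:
$p{\left(T,J \right)} = -76 - 2 J$ ($p{\left(T,J \right)} = - 2 \left(J - -38\right) = - 2 \left(J + 38\right) = - 2 \left(38 + J\right) = -76 - 2 J$)
$r{\left(n \right)} = - \frac{3}{2} + n^{3}$ ($r{\left(n \right)} = - \frac{3}{2} + n n^{2} = - \frac{3}{2} + n^{3}$)
$\left(p{\left(-130,-77 \right)} - 45432\right) \left(r{\left(-50 \right)} - 19793\right) = \left(\left(-76 - -154\right) - 45432\right) \left(\left(- \frac{3}{2} + \left(-50\right)^{3}\right) - 19793\right) = \left(\left(-76 + 154\right) - 45432\right) \left(\left(- \frac{3}{2} - 125000\right) - 19793\right) = \left(78 - 45432\right) \left(- \frac{250003}{2} - 19793\right) = \left(-45354\right) \left(- \frac{289589}{2}\right) = 6567009753$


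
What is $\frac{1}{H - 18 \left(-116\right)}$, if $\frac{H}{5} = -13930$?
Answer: $- \frac{1}{67562} \approx -1.4801 \cdot 10^{-5}$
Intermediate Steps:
$H = -69650$ ($H = 5 \left(-13930\right) = -69650$)
$\frac{1}{H - 18 \left(-116\right)} = \frac{1}{-69650 - 18 \left(-116\right)} = \frac{1}{-69650 - -2088} = \frac{1}{-69650 + 2088} = \frac{1}{-67562} = - \frac{1}{67562}$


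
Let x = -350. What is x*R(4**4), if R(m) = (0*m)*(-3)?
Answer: 0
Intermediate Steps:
R(m) = 0 (R(m) = 0*(-3) = 0)
x*R(4**4) = -350*0 = 0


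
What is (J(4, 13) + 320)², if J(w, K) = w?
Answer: 104976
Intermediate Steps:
(J(4, 13) + 320)² = (4 + 320)² = 324² = 104976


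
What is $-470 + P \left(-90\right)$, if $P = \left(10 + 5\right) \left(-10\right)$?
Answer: $13030$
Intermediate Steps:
$P = -150$ ($P = 15 \left(-10\right) = -150$)
$-470 + P \left(-90\right) = -470 - -13500 = -470 + 13500 = 13030$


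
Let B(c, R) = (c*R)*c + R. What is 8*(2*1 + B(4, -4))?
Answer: -528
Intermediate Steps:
B(c, R) = R + R*c² (B(c, R) = (R*c)*c + R = R*c² + R = R + R*c²)
8*(2*1 + B(4, -4)) = 8*(2*1 - 4*(1 + 4²)) = 8*(2 - 4*(1 + 16)) = 8*(2 - 4*17) = 8*(2 - 68) = 8*(-66) = -528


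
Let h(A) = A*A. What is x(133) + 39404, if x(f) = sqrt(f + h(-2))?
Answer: 39404 + sqrt(137) ≈ 39416.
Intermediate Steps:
h(A) = A**2
x(f) = sqrt(4 + f) (x(f) = sqrt(f + (-2)**2) = sqrt(f + 4) = sqrt(4 + f))
x(133) + 39404 = sqrt(4 + 133) + 39404 = sqrt(137) + 39404 = 39404 + sqrt(137)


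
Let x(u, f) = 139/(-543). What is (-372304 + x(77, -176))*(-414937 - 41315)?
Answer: 30745485613724/181 ≈ 1.6986e+11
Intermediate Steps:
x(u, f) = -139/543 (x(u, f) = 139*(-1/543) = -139/543)
(-372304 + x(77, -176))*(-414937 - 41315) = (-372304 - 139/543)*(-414937 - 41315) = -202161211/543*(-456252) = 30745485613724/181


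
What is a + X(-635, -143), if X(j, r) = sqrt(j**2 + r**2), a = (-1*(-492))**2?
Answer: 242064 + 17*sqrt(1466) ≈ 2.4272e+5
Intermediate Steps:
a = 242064 (a = 492**2 = 242064)
a + X(-635, -143) = 242064 + sqrt((-635)**2 + (-143)**2) = 242064 + sqrt(403225 + 20449) = 242064 + sqrt(423674) = 242064 + 17*sqrt(1466)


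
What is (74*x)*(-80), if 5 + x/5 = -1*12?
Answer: 503200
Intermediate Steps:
x = -85 (x = -25 + 5*(-1*12) = -25 + 5*(-12) = -25 - 60 = -85)
(74*x)*(-80) = (74*(-85))*(-80) = -6290*(-80) = 503200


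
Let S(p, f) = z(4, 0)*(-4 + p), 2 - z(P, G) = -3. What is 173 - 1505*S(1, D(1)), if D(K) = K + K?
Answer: 22748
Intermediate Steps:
z(P, G) = 5 (z(P, G) = 2 - 1*(-3) = 2 + 3 = 5)
D(K) = 2*K
S(p, f) = -20 + 5*p (S(p, f) = 5*(-4 + p) = -20 + 5*p)
173 - 1505*S(1, D(1)) = 173 - 1505*(-20 + 5*1) = 173 - 1505*(-20 + 5) = 173 - 1505*(-15) = 173 + 22575 = 22748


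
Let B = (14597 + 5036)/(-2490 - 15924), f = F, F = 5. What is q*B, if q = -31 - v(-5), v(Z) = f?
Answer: 39266/1023 ≈ 38.383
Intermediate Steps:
f = 5
v(Z) = 5
q = -36 (q = -31 - 1*5 = -31 - 5 = -36)
B = -19633/18414 (B = 19633/(-18414) = 19633*(-1/18414) = -19633/18414 ≈ -1.0662)
q*B = -36*(-19633/18414) = 39266/1023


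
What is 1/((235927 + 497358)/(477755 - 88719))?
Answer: 389036/733285 ≈ 0.53054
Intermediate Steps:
1/((235927 + 497358)/(477755 - 88719)) = 1/(733285/389036) = 389036/733285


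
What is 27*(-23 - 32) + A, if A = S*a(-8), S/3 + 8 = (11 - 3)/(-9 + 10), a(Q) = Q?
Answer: -1485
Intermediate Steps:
S = 0 (S = -24 + 3*((11 - 3)/(-9 + 10)) = -24 + 3*(8/1) = -24 + 3*(8*1) = -24 + 3*8 = -24 + 24 = 0)
A = 0 (A = 0*(-8) = 0)
27*(-23 - 32) + A = 27*(-23 - 32) + 0 = 27*(-55) + 0 = -1485 + 0 = -1485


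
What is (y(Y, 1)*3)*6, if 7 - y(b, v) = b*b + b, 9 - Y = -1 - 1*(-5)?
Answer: -414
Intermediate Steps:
Y = 5 (Y = 9 - (-1 - 1*(-5)) = 9 - (-1 + 5) = 9 - 1*4 = 9 - 4 = 5)
y(b, v) = 7 - b - b² (y(b, v) = 7 - (b*b + b) = 7 - (b² + b) = 7 - (b + b²) = 7 + (-b - b²) = 7 - b - b²)
(y(Y, 1)*3)*6 = ((7 - 1*5 - 1*5²)*3)*6 = ((7 - 5 - 1*25)*3)*6 = ((7 - 5 - 25)*3)*6 = -23*3*6 = -69*6 = -414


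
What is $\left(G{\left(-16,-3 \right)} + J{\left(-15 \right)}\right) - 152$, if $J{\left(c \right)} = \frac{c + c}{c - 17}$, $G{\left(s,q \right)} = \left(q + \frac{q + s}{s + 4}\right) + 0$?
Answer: $- \frac{7319}{48} \approx -152.48$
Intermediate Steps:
$G{\left(s,q \right)} = q + \frac{q + s}{4 + s}$ ($G{\left(s,q \right)} = \left(q + \frac{q + s}{4 + s}\right) + 0 = q + \frac{q + s}{4 + s}$)
$J{\left(c \right)} = \frac{2 c}{-17 + c}$
$\left(G{\left(-16,-3 \right)} + J{\left(-15 \right)}\right) - 152 = \left(\frac{-16 + 5 \left(-3\right) - -48}{4 - 16} + 2 \left(-15\right) \frac{1}{-17 - 15}\right) - 152 = \left(\frac{-16 - 15 + 48}{-12} + 2 \left(-15\right) \frac{1}{-32}\right) - 152 = \left(\left(- \frac{1}{12}\right) 17 + 2 \left(-15\right) \left(- \frac{1}{32}\right)\right) - 152 = \left(- \frac{17}{12} + \frac{15}{16}\right) - 152 = - \frac{23}{48} - 152 = - \frac{7319}{48}$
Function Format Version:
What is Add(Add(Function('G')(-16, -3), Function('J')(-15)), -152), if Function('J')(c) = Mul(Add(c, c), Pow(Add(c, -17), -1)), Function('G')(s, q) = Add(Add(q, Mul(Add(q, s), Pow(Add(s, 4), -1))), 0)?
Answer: Rational(-7319, 48) ≈ -152.48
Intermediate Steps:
Function('G')(s, q) = Add(q, Mul(Pow(Add(4, s), -1), Add(q, s))) (Function('G')(s, q) = Add(Add(q, Mul(Add(q, s), Pow(Add(4, s), -1))), 0) = Add(Add(q, Mul(Pow(Add(4, s), -1), Add(q, s))), 0) = Add(q, Mul(Pow(Add(4, s), -1), Add(q, s))))
Function('J')(c) = Mul(2, c, Pow(Add(-17, c), -1)) (Function('J')(c) = Mul(Mul(2, c), Pow(Add(-17, c), -1)) = Mul(2, c, Pow(Add(-17, c), -1)))
Add(Add(Function('G')(-16, -3), Function('J')(-15)), -152) = Add(Add(Mul(Pow(Add(4, -16), -1), Add(-16, Mul(5, -3), Mul(-3, -16))), Mul(2, -15, Pow(Add(-17, -15), -1))), -152) = Add(Add(Mul(Pow(-12, -1), Add(-16, -15, 48)), Mul(2, -15, Pow(-32, -1))), -152) = Add(Add(Mul(Rational(-1, 12), 17), Mul(2, -15, Rational(-1, 32))), -152) = Add(Add(Rational(-17, 12), Rational(15, 16)), -152) = Add(Rational(-23, 48), -152) = Rational(-7319, 48)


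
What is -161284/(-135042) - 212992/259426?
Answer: 3269599330/8758351473 ≈ 0.37331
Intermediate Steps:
-161284/(-135042) - 212992/259426 = -161284*(-1/135042) - 212992*1/259426 = 80642/67521 - 106496/129713 = 3269599330/8758351473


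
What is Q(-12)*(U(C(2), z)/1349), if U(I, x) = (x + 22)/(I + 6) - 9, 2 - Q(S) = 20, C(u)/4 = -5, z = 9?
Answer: 1413/9443 ≈ 0.14963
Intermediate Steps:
C(u) = -20 (C(u) = 4*(-5) = -20)
Q(S) = -18 (Q(S) = 2 - 1*20 = 2 - 20 = -18)
U(I, x) = -9 + (22 + x)/(6 + I) (U(I, x) = (22 + x)/(6 + I) - 9 = -9 + (22 + x)/(6 + I))
Q(-12)*(U(C(2), z)/1349) = -18*(-32 + 9 - 9*(-20))/(6 - 20)/1349 = -18*(-32 + 9 + 180)/(-14)/1349 = -18*(-1/14*157)/1349 = -(-1413)/(7*1349) = -18*(-157/18886) = 1413/9443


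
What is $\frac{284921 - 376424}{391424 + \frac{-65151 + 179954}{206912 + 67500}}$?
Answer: $- \frac{929982268}{3978205833} \approx -0.23377$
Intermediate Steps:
$\frac{284921 - 376424}{391424 + \frac{-65151 + 179954}{206912 + 67500}} = - \frac{91503}{391424 + \frac{114803}{274412}} = - \frac{91503}{\frac{107411557491}{274412}} = \left(-91503\right) \frac{274412}{107411557491} = - \frac{929982268}{3978205833}$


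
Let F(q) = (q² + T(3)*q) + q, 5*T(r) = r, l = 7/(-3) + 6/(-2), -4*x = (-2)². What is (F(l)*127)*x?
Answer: -113792/45 ≈ -2528.7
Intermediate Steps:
x = -1 (x = -¼*(-2)² = -¼*4 = -1)
l = -16/3 (l = 7*(-⅓) + 6*(-½) = -7/3 - 3 = -16/3 ≈ -5.3333)
T(r) = r/5
F(q) = q² + 8*q/5 (F(q) = (q² + ((⅕)*3)*q) + q = (q² + 3*q/5) + q = q² + 8*q/5)
(F(l)*127)*x = (((⅕)*(-16/3)*(8 + 5*(-16/3)))*127)*(-1) = (((⅕)*(-16/3)*(8 - 80/3))*127)*(-1) = (((⅕)*(-16/3)*(-56/3))*127)*(-1) = ((896/45)*127)*(-1) = (113792/45)*(-1) = -113792/45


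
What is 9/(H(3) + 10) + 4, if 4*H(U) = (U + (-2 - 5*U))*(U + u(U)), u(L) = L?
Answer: 35/11 ≈ 3.1818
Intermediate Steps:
H(U) = U*(-2 - 4*U)/2 (H(U) = ((U + (-2 - 5*U))*(U + U))/4 = ((-2 - 4*U)*(2*U))/4 = (2*U*(-2 - 4*U))/4 = U*(-2 - 4*U)/2)
9/(H(3) + 10) + 4 = 9/(3*(-1 - 2*3) + 10) + 4 = 9/(3*(-1 - 6) + 10) + 4 = 9/(3*(-7) + 10) + 4 = 9/(-21 + 10) + 4 = 9/(-11) + 4 = 9*(-1/11) + 4 = -9/11 + 4 = 35/11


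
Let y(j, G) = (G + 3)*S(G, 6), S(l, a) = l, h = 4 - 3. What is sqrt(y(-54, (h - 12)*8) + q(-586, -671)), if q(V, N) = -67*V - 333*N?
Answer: sqrt(270185) ≈ 519.79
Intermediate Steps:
h = 1
q(V, N) = -333*N - 67*V
y(j, G) = G*(3 + G) (y(j, G) = (G + 3)*G = (3 + G)*G = G*(3 + G))
sqrt(y(-54, (h - 12)*8) + q(-586, -671)) = sqrt(((1 - 12)*8)*(3 + (1 - 12)*8) + (-333*(-671) - 67*(-586))) = sqrt((-11*8)*(3 - 11*8) + (223443 + 39262)) = sqrt(-88*(3 - 88) + 262705) = sqrt(-88*(-85) + 262705) = sqrt(7480 + 262705) = sqrt(270185)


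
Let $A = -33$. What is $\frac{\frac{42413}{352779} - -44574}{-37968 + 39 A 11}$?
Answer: $- \frac{2246401937}{2626943625} \approx -0.85514$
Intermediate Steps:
$\frac{\frac{42413}{352779} - -44574}{-37968 + 39 A 11} = \frac{\frac{42413}{352779} - -44574}{-37968 + 39 \left(-33\right) 11} = \frac{42413 \cdot \frac{1}{352779} + 44574}{-37968 - 14157} = \frac{\frac{6059}{50397} + 44574}{-37968 - 14157} = \frac{2246401937}{50397 \left(-52125\right)} = \frac{2246401937}{50397} \left(- \frac{1}{52125}\right) = - \frac{2246401937}{2626943625}$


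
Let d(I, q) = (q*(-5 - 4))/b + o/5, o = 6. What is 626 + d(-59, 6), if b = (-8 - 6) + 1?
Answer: 41038/65 ≈ 631.35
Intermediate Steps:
b = -13 (b = -14 + 1 = -13)
d(I, q) = 6/5 + 9*q/13 (d(I, q) = (q*(-5 - 4))/(-13) + 6/5 = (q*(-9))*(-1/13) + 6*(1/5) = -9*q*(-1/13) + 6/5 = 9*q/13 + 6/5 = 6/5 + 9*q/13)
626 + d(-59, 6) = 626 + (6/5 + (9/13)*6) = 626 + (6/5 + 54/13) = 626 + 348/65 = 41038/65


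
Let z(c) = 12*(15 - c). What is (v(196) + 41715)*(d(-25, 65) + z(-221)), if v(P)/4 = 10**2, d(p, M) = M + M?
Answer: 124744630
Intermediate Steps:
d(p, M) = 2*M
z(c) = 180 - 12*c
v(P) = 400 (v(P) = 4*10**2 = 4*100 = 400)
(v(196) + 41715)*(d(-25, 65) + z(-221)) = (400 + 41715)*(2*65 + (180 - 12*(-221))) = 42115*(130 + (180 + 2652)) = 42115*(130 + 2832) = 42115*2962 = 124744630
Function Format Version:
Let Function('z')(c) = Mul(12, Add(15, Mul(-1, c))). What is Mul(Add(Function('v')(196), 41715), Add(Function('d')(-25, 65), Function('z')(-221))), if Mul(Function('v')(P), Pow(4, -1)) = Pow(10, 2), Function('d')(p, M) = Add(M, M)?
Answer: 124744630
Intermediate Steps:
Function('d')(p, M) = Mul(2, M)
Function('z')(c) = Add(180, Mul(-12, c))
Function('v')(P) = 400 (Function('v')(P) = Mul(4, Pow(10, 2)) = Mul(4, 100) = 400)
Mul(Add(Function('v')(196), 41715), Add(Function('d')(-25, 65), Function('z')(-221))) = Mul(Add(400, 41715), Add(Mul(2, 65), Add(180, Mul(-12, -221)))) = Mul(42115, Add(130, Add(180, 2652))) = Mul(42115, Add(130, 2832)) = Mul(42115, 2962) = 124744630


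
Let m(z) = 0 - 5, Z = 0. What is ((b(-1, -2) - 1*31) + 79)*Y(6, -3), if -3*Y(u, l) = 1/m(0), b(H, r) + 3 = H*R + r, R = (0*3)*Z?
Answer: 43/15 ≈ 2.8667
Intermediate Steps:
m(z) = -5
R = 0 (R = (0*3)*0 = 0*0 = 0)
b(H, r) = -3 + r (b(H, r) = -3 + (H*0 + r) = -3 + (0 + r) = -3 + r)
Y(u, l) = 1/15 (Y(u, l) = -⅓/(-5) = -⅓*(-⅕) = 1/15)
((b(-1, -2) - 1*31) + 79)*Y(6, -3) = (((-3 - 2) - 1*31) + 79)*(1/15) = ((-5 - 31) + 79)*(1/15) = (-36 + 79)*(1/15) = 43*(1/15) = 43/15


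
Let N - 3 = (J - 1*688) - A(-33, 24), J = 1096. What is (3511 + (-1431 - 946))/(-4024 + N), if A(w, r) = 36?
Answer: -1134/3649 ≈ -0.31077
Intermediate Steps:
N = 375 (N = 3 + ((1096 - 1*688) - 1*36) = 3 + ((1096 - 688) - 36) = 3 + (408 - 36) = 3 + 372 = 375)
(3511 + (-1431 - 946))/(-4024 + N) = (3511 + (-1431 - 946))/(-4024 + 375) = (3511 - 2377)/(-3649) = 1134*(-1/3649) = -1134/3649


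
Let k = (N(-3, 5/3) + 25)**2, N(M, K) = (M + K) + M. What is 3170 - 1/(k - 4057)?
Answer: 103560739/32669 ≈ 3170.0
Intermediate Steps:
N(M, K) = K + 2*M (N(M, K) = (K + M) + M = K + 2*M)
k = 3844/9 (k = ((5/3 + 2*(-3)) + 25)**2 = ((5*(1/3) - 6) + 25)**2 = ((5/3 - 6) + 25)**2 = (-13/3 + 25)**2 = (62/3)**2 = 3844/9 ≈ 427.11)
3170 - 1/(k - 4057) = 3170 - 1/(3844/9 - 4057) = 3170 - 1/(-32669/9) = 3170 - 1*(-9/32669) = 3170 + 9/32669 = 103560739/32669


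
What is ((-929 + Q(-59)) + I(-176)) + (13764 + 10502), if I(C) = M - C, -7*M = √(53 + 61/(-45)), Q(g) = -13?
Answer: 23500 - 2*√2905/105 ≈ 23499.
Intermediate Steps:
M = -2*√2905/105 (M = -√(53 + 61/(-45))/7 = -√(53 + 61*(-1/45))/7 = -√(53 - 61/45)/7 = -2*√2905/105 ≈ -1.0266)
I(C) = -C - 2*√2905/105 (I(C) = -2*√2905/105 - C = -C - 2*√2905/105)
((-929 + Q(-59)) + I(-176)) + (13764 + 10502) = ((-929 - 13) + (-1*(-176) - 2*√2905/105)) + (13764 + 10502) = (-942 + (176 - 2*√2905/105)) + 24266 = (-766 - 2*√2905/105) + 24266 = 23500 - 2*√2905/105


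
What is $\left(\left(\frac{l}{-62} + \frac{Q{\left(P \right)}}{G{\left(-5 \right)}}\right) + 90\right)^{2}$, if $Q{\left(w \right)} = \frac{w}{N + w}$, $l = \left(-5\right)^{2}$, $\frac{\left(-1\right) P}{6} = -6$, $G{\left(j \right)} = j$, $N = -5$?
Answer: $\frac{767456209}{96100} \approx 7986.0$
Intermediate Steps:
$P = 36$ ($P = \left(-6\right) \left(-6\right) = 36$)
$l = 25$
$Q{\left(w \right)} = \frac{w}{-5 + w}$
$\left(\left(\frac{l}{-62} + \frac{Q{\left(P \right)}}{G{\left(-5 \right)}}\right) + 90\right)^{2} = \left(\left(\frac{25}{-62} + \frac{36 \frac{1}{-5 + 36}}{-5}\right) + 90\right)^{2} = \left(\left(25 \left(- \frac{1}{62}\right) + \frac{36}{31} \left(- \frac{1}{5}\right)\right) + 90\right)^{2} = \left(\left(- \frac{25}{62} + 36 \cdot \frac{1}{31} \left(- \frac{1}{5}\right)\right) + 90\right)^{2} = \left(\left(- \frac{25}{62} + \frac{36}{31} \left(- \frac{1}{5}\right)\right) + 90\right)^{2} = \left(\left(- \frac{25}{62} - \frac{36}{155}\right) + 90\right)^{2} = \left(- \frac{197}{310} + 90\right)^{2} = \left(\frac{27703}{310}\right)^{2} = \frac{767456209}{96100}$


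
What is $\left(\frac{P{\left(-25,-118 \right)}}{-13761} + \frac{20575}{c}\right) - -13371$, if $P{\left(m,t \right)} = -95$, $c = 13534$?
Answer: $\frac{2490517830059}{186241374} \approx 13373.0$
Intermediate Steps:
$\left(\frac{P{\left(-25,-118 \right)}}{-13761} + \frac{20575}{c}\right) - -13371 = \left(- \frac{95}{-13761} + \frac{20575}{13534}\right) - -13371 = \left(\left(-95\right) \left(- \frac{1}{13761}\right) + 20575 \cdot \frac{1}{13534}\right) + 13371 = \left(\frac{95}{13761} + \frac{20575}{13534}\right) + 13371 = \frac{284418305}{186241374} + 13371 = \frac{2490517830059}{186241374}$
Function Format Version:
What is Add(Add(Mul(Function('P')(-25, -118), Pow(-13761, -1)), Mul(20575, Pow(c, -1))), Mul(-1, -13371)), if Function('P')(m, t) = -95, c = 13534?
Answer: Rational(2490517830059, 186241374) ≈ 13373.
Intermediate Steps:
Add(Add(Mul(Function('P')(-25, -118), Pow(-13761, -1)), Mul(20575, Pow(c, -1))), Mul(-1, -13371)) = Add(Add(Mul(-95, Pow(-13761, -1)), Mul(20575, Pow(13534, -1))), Mul(-1, -13371)) = Add(Add(Mul(-95, Rational(-1, 13761)), Mul(20575, Rational(1, 13534))), 13371) = Add(Add(Rational(95, 13761), Rational(20575, 13534)), 13371) = Add(Rational(284418305, 186241374), 13371) = Rational(2490517830059, 186241374)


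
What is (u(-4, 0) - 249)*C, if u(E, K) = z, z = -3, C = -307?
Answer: 77364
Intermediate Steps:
u(E, K) = -3
(u(-4, 0) - 249)*C = (-3 - 249)*(-307) = -252*(-307) = 77364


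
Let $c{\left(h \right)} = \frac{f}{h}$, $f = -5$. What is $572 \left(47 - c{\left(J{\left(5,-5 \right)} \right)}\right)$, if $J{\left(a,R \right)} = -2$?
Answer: $25454$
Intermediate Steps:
$c{\left(h \right)} = - \frac{5}{h}$
$572 \left(47 - c{\left(J{\left(5,-5 \right)} \right)}\right) = 572 \left(47 - - \frac{5}{-2}\right) = 572 \left(47 - \left(-5\right) \left(- \frac{1}{2}\right)\right) = 572 \left(47 - \frac{5}{2}\right) = 572 \cdot \frac{89}{2} = 25454$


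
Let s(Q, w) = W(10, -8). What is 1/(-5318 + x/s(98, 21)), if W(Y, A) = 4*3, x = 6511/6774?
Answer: -81288/432283073 ≈ -0.00018804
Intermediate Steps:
x = 6511/6774 (x = 6511*(1/6774) = 6511/6774 ≈ 0.96117)
W(Y, A) = 12
s(Q, w) = 12
1/(-5318 + x/s(98, 21)) = 1/(-5318 + (6511/6774)/12) = 1/(-5318 + (6511/6774)*(1/12)) = 1/(-5318 + 6511/81288) = 1/(-432283073/81288) = -81288/432283073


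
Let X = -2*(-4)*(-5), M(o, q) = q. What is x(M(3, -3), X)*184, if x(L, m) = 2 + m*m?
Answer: 294768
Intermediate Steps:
X = -40 (X = 8*(-5) = -40)
x(L, m) = 2 + m²
x(M(3, -3), X)*184 = (2 + (-40)²)*184 = (2 + 1600)*184 = 1602*184 = 294768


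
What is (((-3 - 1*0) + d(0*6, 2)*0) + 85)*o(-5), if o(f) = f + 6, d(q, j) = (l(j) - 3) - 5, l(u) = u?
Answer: 82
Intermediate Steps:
d(q, j) = -8 + j (d(q, j) = (j - 3) - 5 = (-3 + j) - 5 = -8 + j)
o(f) = 6 + f
(((-3 - 1*0) + d(0*6, 2)*0) + 85)*o(-5) = (((-3 - 1*0) + (-8 + 2)*0) + 85)*(6 - 5) = (((-3 + 0) - 6*0) + 85)*1 = ((-3 + 0) + 85)*1 = (-3 + 85)*1 = 82*1 = 82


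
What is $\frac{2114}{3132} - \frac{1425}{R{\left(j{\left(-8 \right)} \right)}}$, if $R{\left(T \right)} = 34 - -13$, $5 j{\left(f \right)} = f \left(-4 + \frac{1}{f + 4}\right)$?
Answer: $- \frac{2181871}{73602} \approx -29.644$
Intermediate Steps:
$j{\left(f \right)} = \frac{f \left(-4 + \frac{1}{4 + f}\right)}{5}$ ($j{\left(f \right)} = \frac{f \left(-4 + \frac{1}{f + 4}\right)}{5} = \frac{f \left(-4 + \frac{1}{4 + f}\right)}{5}$)
$R{\left(T \right)} = 47$ ($R{\left(T \right)} = 34 + 13 = 47$)
$\frac{2114}{3132} - \frac{1425}{R{\left(j{\left(-8 \right)} \right)}} = \frac{2114}{3132} - \frac{1425}{47} = 2114 \cdot \frac{1}{3132} - \frac{1425}{47} = \frac{1057}{1566} - \frac{1425}{47} = - \frac{2181871}{73602}$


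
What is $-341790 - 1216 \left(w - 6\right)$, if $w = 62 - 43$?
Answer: $-357598$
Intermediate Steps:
$w = 19$
$-341790 - 1216 \left(w - 6\right) = -341790 - 1216 \left(19 - 6\right) = -341790 - 1216 \cdot 13 = -341790 - 15808 = -357598$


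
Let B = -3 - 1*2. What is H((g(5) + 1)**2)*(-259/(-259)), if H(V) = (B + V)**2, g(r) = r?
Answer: 961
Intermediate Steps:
B = -5 (B = -3 - 2 = -5)
H(V) = (-5 + V)**2
H((g(5) + 1)**2)*(-259/(-259)) = (-5 + (5 + 1)**2)**2*(-259/(-259)) = (-5 + 6**2)**2*(-259*(-1/259)) = (-5 + 36)**2*1 = 31**2*1 = 961*1 = 961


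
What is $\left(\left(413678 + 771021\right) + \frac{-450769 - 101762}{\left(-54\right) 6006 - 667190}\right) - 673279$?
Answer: $\frac{507080642411}{991514} \approx 5.1142 \cdot 10^{5}$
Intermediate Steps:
$\left(\left(413678 + 771021\right) + \frac{-450769 - 101762}{\left(-54\right) 6006 - 667190}\right) - 673279 = \left(1184699 - \frac{552531}{-324324 - 667190}\right) - 673279 = \left(1184699 - \frac{552531}{-991514}\right) - 673279 = \left(1184699 - - \frac{552531}{991514}\right) - 673279 = \left(1184699 + \frac{552531}{991514}\right) - 673279 = \frac{1174646196817}{991514} - 673279 = \frac{507080642411}{991514}$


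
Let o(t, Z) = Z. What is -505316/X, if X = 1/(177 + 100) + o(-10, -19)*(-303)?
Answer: -69986266/797345 ≈ -87.774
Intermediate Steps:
X = 1594690/277 (X = 1/(177 + 100) - 19*(-303) = 1/277 + 5757 = 1594690/277 ≈ 5757.0)
-505316/X = -505316/1594690/277 = -505316*277/1594690 = -69986266/797345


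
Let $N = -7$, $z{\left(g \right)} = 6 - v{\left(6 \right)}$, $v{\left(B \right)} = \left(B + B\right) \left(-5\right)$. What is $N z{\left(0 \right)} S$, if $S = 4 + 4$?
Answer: $-3696$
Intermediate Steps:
$v{\left(B \right)} = - 10 B$ ($v{\left(B \right)} = 2 B \left(-5\right) = - 10 B$)
$z{\left(g \right)} = 66$ ($z{\left(g \right)} = 6 - \left(-10\right) 6 = 6 - -60 = 6 + 60 = 66$)
$S = 8$
$N z{\left(0 \right)} S = \left(-7\right) 66 \cdot 8 = \left(-462\right) 8 = -3696$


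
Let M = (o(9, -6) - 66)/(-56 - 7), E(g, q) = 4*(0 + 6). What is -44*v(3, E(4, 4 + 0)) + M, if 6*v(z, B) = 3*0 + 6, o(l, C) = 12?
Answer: -302/7 ≈ -43.143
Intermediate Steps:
E(g, q) = 24 (E(g, q) = 4*6 = 24)
M = 6/7 (M = (12 - 66)/(-56 - 7) = -54/(-63) = -54*(-1/63) = 6/7 ≈ 0.85714)
v(z, B) = 1 (v(z, B) = (3*0 + 6)/6 = (0 + 6)/6 = (⅙)*6 = 1)
-44*v(3, E(4, 4 + 0)) + M = -44*1 + 6/7 = -44 + 6/7 = -302/7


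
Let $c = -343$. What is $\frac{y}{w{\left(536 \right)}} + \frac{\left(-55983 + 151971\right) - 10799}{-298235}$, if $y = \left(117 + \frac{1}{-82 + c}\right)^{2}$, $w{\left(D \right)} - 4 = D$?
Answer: $\frac{36453490513093}{1454454815625} \approx 25.063$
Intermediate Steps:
$w{\left(D \right)} = 4 + D$
$y = \frac{2472476176}{180625}$ ($y = \left(117 + \frac{1}{-82 - 343}\right)^{2} = \left(117 + \frac{1}{-425}\right)^{2} = \left(117 - \frac{1}{425}\right)^{2} = \left(\frac{49724}{425}\right)^{2} = \frac{2472476176}{180625} \approx 13688.0$)
$\frac{y}{w{\left(536 \right)}} + \frac{\left(-55983 + 151971\right) - 10799}{-298235} = \frac{2472476176}{180625 \left(4 + 536\right)} + \frac{\left(-55983 + 151971\right) - 10799}{-298235} = \frac{2472476176}{180625 \cdot 540} + \left(95988 - 10799\right) \left(- \frac{1}{298235}\right) = \frac{2472476176}{180625} \cdot \frac{1}{540} + 85189 \left(- \frac{1}{298235}\right) = \frac{618119044}{24384375} - \frac{85189}{298235} = \frac{36453490513093}{1454454815625}$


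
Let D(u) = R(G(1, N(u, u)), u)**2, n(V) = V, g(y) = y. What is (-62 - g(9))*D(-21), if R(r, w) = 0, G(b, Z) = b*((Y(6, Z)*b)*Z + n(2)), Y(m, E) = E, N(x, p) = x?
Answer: 0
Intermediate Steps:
G(b, Z) = b*(2 + b*Z**2) (G(b, Z) = b*((Z*b)*Z + 2) = b*(b*Z**2 + 2) = b*(2 + b*Z**2))
D(u) = 0 (D(u) = 0**2 = 0)
(-62 - g(9))*D(-21) = (-62 - 1*9)*0 = (-62 - 9)*0 = -71*0 = 0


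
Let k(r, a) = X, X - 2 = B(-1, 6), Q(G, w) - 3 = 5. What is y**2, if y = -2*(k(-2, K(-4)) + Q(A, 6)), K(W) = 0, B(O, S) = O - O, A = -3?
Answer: 400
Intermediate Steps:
Q(G, w) = 8 (Q(G, w) = 3 + 5 = 8)
B(O, S) = 0
X = 2 (X = 2 + 0 = 2)
k(r, a) = 2
y = -20 (y = -2*(2 + 8) = -2*10 = -20)
y**2 = (-20)**2 = 400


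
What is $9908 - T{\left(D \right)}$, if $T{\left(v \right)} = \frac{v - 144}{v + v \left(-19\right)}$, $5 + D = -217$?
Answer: $\frac{6598789}{666} \approx 9908.1$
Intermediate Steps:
$D = -222$ ($D = -5 - 217 = -222$)
$T{\left(v \right)} = - \frac{-144 + v}{18 v}$ ($T{\left(v \right)} = \frac{-144 + v}{v - 19 v} = \frac{-144 + v}{\left(-18\right) v} = \left(-144 + v\right) \left(- \frac{1}{18 v}\right) = - \frac{-144 + v}{18 v}$)
$9908 - T{\left(D \right)} = 9908 - \frac{144 - -222}{18 \left(-222\right)} = 9908 - \frac{1}{18} \left(- \frac{1}{222}\right) \left(144 + 222\right) = 9908 - \frac{1}{18} \left(- \frac{1}{222}\right) 366 = 9908 - - \frac{61}{666} = 9908 + \frac{61}{666} = \frac{6598789}{666}$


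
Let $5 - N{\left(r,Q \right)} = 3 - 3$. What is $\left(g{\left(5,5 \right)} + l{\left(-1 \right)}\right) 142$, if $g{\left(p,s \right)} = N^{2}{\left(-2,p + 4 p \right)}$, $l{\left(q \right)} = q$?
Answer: $3408$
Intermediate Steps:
$N{\left(r,Q \right)} = 5$ ($N{\left(r,Q \right)} = 5 - \left(3 - 3\right) = 5 - 0 = 5 + 0 = 5$)
$g{\left(p,s \right)} = 25$ ($g{\left(p,s \right)} = 5^{2} = 25$)
$\left(g{\left(5,5 \right)} + l{\left(-1 \right)}\right) 142 = \left(25 - 1\right) 142 = 24 \cdot 142 = 3408$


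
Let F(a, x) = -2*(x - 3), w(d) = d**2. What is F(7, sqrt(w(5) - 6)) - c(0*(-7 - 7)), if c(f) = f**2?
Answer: 6 - 2*sqrt(19) ≈ -2.7178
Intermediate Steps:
F(a, x) = 6 - 2*x (F(a, x) = -2*(-3 + x) = 6 - 2*x)
F(7, sqrt(w(5) - 6)) - c(0*(-7 - 7)) = (6 - 2*sqrt(5**2 - 6)) - (0*(-7 - 7))**2 = (6 - 2*sqrt(25 - 6)) - (0*(-14))**2 = (6 - 2*sqrt(19)) - 1*0**2 = (6 - 2*sqrt(19)) - 1*0 = (6 - 2*sqrt(19)) + 0 = 6 - 2*sqrt(19)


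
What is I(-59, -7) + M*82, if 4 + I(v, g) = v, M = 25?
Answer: 1987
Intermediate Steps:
I(v, g) = -4 + v
I(-59, -7) + M*82 = (-4 - 59) + 25*82 = -63 + 2050 = 1987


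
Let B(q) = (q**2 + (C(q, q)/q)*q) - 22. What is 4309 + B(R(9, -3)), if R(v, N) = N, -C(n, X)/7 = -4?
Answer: 4324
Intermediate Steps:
C(n, X) = 28 (C(n, X) = -7*(-4) = 28)
B(q) = 6 + q**2 (B(q) = (q**2 + (28/q)*q) - 22 = (q**2 + 28) - 22 = (28 + q**2) - 22 = 6 + q**2)
4309 + B(R(9, -3)) = 4309 + (6 + (-3)**2) = 4309 + (6 + 9) = 4309 + 15 = 4324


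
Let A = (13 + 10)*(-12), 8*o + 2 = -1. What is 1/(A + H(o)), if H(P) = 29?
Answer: -1/247 ≈ -0.0040486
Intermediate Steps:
o = -3/8 (o = -¼ + (⅛)*(-1) = -¼ - ⅛ = -3/8 ≈ -0.37500)
A = -276 (A = 23*(-12) = -276)
1/(A + H(o)) = 1/(-276 + 29) = 1/(-247) = -1/247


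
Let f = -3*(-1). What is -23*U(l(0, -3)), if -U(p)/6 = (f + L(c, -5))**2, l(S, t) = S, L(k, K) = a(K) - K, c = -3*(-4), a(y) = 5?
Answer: 23322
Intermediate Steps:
c = 12
L(k, K) = 5 - K
f = 3
U(p) = -1014 (U(p) = -6*(3 + (5 - 1*(-5)))**2 = -6*(3 + (5 + 5))**2 = -6*(3 + 10)**2 = -6*13**2 = -6*169 = -1014)
-23*U(l(0, -3)) = -23*(-1014) = 23322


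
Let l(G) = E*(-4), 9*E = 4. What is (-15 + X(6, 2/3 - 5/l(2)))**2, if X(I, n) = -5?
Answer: 400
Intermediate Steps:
E = 4/9 (E = (1/9)*4 = 4/9 ≈ 0.44444)
l(G) = -16/9 (l(G) = (4/9)*(-4) = -16/9)
(-15 + X(6, 2/3 - 5/l(2)))**2 = (-15 - 5)**2 = (-20)**2 = 400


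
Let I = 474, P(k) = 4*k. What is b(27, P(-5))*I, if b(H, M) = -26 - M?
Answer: -2844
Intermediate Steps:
b(27, P(-5))*I = (-26 - 4*(-5))*474 = (-26 - 1*(-20))*474 = (-26 + 20)*474 = -6*474 = -2844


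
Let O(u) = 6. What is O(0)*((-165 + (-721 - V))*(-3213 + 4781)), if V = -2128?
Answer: 11684736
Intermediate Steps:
O(0)*((-165 + (-721 - V))*(-3213 + 4781)) = 6*((-165 + (-721 - 1*(-2128)))*(-3213 + 4781)) = 6*((-165 + (-721 + 2128))*1568) = 6*((-165 + 1407)*1568) = 6*(1242*1568) = 6*1947456 = 11684736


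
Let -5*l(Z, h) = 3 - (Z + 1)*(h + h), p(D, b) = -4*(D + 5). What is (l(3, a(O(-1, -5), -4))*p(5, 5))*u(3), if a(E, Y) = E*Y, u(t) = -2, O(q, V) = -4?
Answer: 2000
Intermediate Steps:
p(D, b) = -20 - 4*D (p(D, b) = -4*(5 + D) = -20 - 4*D)
l(Z, h) = -⅗ + 2*h*(1 + Z)/5 (l(Z, h) = -(3 - (Z + 1)*(h + h))/5 = -(3 - (1 + Z)*2*h)/5 = -(3 - 2*h*(1 + Z))/5 = -⅗ + 2*h*(1 + Z)/5)
(l(3, a(O(-1, -5), -4))*p(5, 5))*u(3) = ((-⅗ + 2*(-4*(-4))/5 + (⅖)*3*(-4*(-4)))*(-20 - 4*5))*(-2) = ((-⅗ + (⅖)*16 + (⅖)*3*16)*(-20 - 20))*(-2) = ((-⅗ + 32/5 + 96/5)*(-40))*(-2) = (25*(-40))*(-2) = -1000*(-2) = 2000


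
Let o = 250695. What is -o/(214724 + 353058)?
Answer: -250695/567782 ≈ -0.44153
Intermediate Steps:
-o/(214724 + 353058) = -250695/(214724 + 353058) = -250695/567782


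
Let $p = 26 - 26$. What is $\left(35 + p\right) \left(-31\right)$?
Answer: $-1085$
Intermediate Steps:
$p = 0$ ($p = 26 - 26 = 0$)
$\left(35 + p\right) \left(-31\right) = \left(35 + 0\right) \left(-31\right) = 35 \left(-31\right) = -1085$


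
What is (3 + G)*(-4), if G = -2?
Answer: -4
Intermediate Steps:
(3 + G)*(-4) = (3 - 2)*(-4) = 1*(-4) = -4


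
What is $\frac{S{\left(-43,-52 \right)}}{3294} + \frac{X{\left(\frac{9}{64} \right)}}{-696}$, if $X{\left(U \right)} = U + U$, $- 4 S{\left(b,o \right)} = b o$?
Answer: $- \frac{2079949}{12227328} \approx -0.17011$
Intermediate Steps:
$S{\left(b,o \right)} = - \frac{b o}{4}$
$X{\left(U \right)} = 2 U$
$\frac{S{\left(-43,-52 \right)}}{3294} + \frac{X{\left(\frac{9}{64} \right)}}{-696} = \frac{\left(- \frac{1}{4}\right) \left(-43\right) \left(-52\right)}{3294} + \frac{2 \cdot \frac{9}{64}}{-696} = \left(-559\right) \frac{1}{3294} + 2 \cdot 9 \cdot \frac{1}{64} \left(- \frac{1}{696}\right) = - \frac{559}{3294} + 2 \cdot \frac{9}{64} \left(- \frac{1}{696}\right) = - \frac{559}{3294} + \frac{9}{32} \left(- \frac{1}{696}\right) = - \frac{559}{3294} - \frac{3}{7424} = - \frac{2079949}{12227328}$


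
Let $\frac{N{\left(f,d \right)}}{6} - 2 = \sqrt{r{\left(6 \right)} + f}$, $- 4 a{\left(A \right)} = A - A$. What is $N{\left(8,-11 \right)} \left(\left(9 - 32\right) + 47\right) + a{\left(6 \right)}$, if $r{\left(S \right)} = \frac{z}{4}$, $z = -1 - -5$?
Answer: $720$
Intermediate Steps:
$z = 4$ ($z = -1 + 5 = 4$)
$a{\left(A \right)} = 0$ ($a{\left(A \right)} = - \frac{A - A}{4} = \left(- \frac{1}{4}\right) 0 = 0$)
$r{\left(S \right)} = 1$ ($r{\left(S \right)} = \frac{4}{4} = 4 \cdot \frac{1}{4} = 1$)
$N{\left(f,d \right)} = 12 + 6 \sqrt{1 + f}$
$N{\left(8,-11 \right)} \left(\left(9 - 32\right) + 47\right) + a{\left(6 \right)} = \left(12 + 6 \sqrt{1 + 8}\right) \left(\left(9 - 32\right) + 47\right) + 0 = \left(12 + 6 \sqrt{9}\right) \left(-23 + 47\right) + 0 = \left(12 + 6 \cdot 3\right) 24 + 0 = \left(12 + 18\right) 24 + 0 = 30 \cdot 24 + 0 = 720 + 0 = 720$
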